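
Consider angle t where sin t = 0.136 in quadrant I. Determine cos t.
cos t = √(1 - sin²t) = 0.9907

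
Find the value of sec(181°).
sec(181°) = -1.0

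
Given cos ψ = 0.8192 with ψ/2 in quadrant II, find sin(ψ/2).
sin(ψ/2) = ±√((1 - cos ψ)/2); positive since ψ/2 ∈ QII, so sin(ψ/2) = 0.3007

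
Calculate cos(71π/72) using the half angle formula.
cos(71π/72) = -√((1 + cos 71π/36)/2) = -0.999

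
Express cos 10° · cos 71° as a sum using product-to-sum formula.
cos 10° cos 71° = (1/2)[cos(10°-71°) + cos(10°+71°)]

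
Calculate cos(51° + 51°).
cos(51° + 51°) = cos 51° cos 51° - sin 51° sin 51° = -0.2079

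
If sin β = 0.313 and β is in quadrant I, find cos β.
cos β = 0.9498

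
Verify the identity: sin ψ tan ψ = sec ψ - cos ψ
RHS = 1/cos ψ - cos ψ = (1 - cos²ψ)/cos ψ = sin²ψ/cos ψ = sin ψ · (sin ψ/cos ψ) = sin ψ tan ψ = LHS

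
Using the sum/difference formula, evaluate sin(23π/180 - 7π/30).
sin(23π/180 - 7π/30) = sin 23π/180 cos 7π/30 - cos 23π/180 sin 7π/30 = -0.3256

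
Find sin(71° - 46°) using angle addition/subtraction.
sin(71° - 46°) = sin 71° cos 46° - cos 71° sin 46° = 0.4226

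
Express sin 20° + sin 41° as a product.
sin 20° + sin 41° = 2 sin(30.5°) cos(-10.5°)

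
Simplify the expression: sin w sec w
sin w sec w = tan w (using Reciprocal + quotient)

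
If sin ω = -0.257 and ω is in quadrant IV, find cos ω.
cos ω = 0.9664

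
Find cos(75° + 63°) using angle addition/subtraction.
cos(75° + 63°) = cos 75° cos 63° - sin 75° sin 63° = -0.7431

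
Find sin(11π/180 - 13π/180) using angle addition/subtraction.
sin(11π/180 - 13π/180) = sin 11π/180 cos 13π/180 - cos 11π/180 sin 13π/180 = -0.0349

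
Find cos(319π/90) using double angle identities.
cos(319π/90) = cos²319π/180 - sin²319π/180 = 0.1392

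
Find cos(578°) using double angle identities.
cos(578°) = cos²289° - sin²289° = -0.788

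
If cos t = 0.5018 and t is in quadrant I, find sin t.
sin t = 0.865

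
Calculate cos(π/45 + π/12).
cos(π/45 + π/12) = cos π/45 cos π/12 - sin π/45 sin π/12 = 0.9455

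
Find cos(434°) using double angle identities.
cos(434°) = cos²217° - sin²217° = 0.2756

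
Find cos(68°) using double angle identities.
cos(68°) = cos²34° - sin²34° = 0.3746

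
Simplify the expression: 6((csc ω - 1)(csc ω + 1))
6((csc ω - 1)(csc ω + 1)) = 6(cot²ω) (using Diff. of squares)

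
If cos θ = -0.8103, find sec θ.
sec θ = 1/cos θ = -1.234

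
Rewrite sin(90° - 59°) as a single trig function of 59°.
sin(90° - 59°) = cos(59°)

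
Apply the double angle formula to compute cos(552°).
cos(552°) = cos²276° - sin²276° = -0.9781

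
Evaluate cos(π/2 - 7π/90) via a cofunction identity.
cos(π/2 - 7π/90) = sin(7π/90) = 0.2419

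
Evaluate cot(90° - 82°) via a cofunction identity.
cot(90° - 82°) = tan(82°) = 7.115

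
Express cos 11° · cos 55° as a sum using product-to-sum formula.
cos 11° cos 55° = (1/2)[cos(11°-55°) + cos(11°+55°)]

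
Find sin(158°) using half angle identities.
sin(158°) = √((1 - cos 316°)/2) = 0.3746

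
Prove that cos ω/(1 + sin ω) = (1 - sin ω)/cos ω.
RHS = (1 - sin ω)(1 + sin ω) / (cos ω(1 + sin ω)) = (1 - sin²ω) / (cos ω(1 + sin ω)) = cos²ω / (cos ω(1 + sin ω)) = cos ω/(1 + sin ω) = LHS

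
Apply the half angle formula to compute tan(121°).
tan(121°) = sin 242° / (1 + cos 242°) = -1.664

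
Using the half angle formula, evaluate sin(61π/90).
sin(61π/90) = √((1 - cos 61π/45)/2) = 0.848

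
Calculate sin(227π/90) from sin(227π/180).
sin(227π/90) = 2 sin 227π/180 cos 227π/180 = 0.9976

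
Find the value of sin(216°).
sin(216°) = -0.5878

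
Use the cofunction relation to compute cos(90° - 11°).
cos(90° - 11°) = sin(11°) = 0.1908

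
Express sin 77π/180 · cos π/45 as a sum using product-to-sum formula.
sin 77π/180 cos π/45 = (1/2)[sin(77π/180+π/45) + sin(77π/180-π/45)]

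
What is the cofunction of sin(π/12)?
sin(π/12) = cos(π/2 - π/12) = cos(5π/12)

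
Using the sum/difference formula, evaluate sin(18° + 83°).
sin(18° + 83°) = sin 18° cos 83° + cos 18° sin 83° = 0.9816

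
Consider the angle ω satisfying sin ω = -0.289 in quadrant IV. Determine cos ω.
cos ω = √(1 - sin²ω) = 0.9573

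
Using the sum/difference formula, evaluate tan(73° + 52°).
tan(73° + 52°) = (tan 73° + tan 52°)/(1 - tan 73° tan 52°) = -1.428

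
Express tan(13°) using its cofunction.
tan(13°) = cot(90° - 13°) = cot(77°)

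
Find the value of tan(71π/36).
tan(71π/36) = -0.08749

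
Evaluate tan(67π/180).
tan(67π/180) = 2.356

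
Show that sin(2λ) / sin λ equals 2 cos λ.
LHS = 2 sin λ cos λ / sin λ = 2 cos λ = RHS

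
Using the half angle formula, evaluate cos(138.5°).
cos(138.5°) = -√((1 + cos 277°)/2) = -0.749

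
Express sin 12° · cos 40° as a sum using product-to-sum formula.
sin 12° cos 40° = (1/2)[sin(12°+40°) + sin(12°-40°)]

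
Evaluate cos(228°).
cos(228°) = -0.6691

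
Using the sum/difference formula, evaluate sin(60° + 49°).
sin(60° + 49°) = sin 60° cos 49° + cos 60° sin 49° = 0.9455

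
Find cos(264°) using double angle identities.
cos(264°) = 1 - 2sin²132° = -0.1045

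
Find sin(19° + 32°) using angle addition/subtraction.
sin(19° + 32°) = sin 19° cos 32° + cos 19° sin 32° = 0.7771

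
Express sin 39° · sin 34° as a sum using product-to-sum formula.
sin 39° sin 34° = (1/2)[cos(39°-34°) - cos(39°+34°)]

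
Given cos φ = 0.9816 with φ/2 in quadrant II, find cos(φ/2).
cos(φ/2) = ±√((1 + cos φ)/2); negative since φ/2 ∈ QII, so cos(φ/2) = -0.9954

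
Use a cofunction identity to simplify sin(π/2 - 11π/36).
sin(π/2 - 11π/36) = cos(11π/36)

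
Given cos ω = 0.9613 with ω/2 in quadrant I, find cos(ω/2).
cos(ω/2) = ±√((1 + cos ω)/2); positive since ω/2 ∈ QI, so cos(ω/2) = 0.9903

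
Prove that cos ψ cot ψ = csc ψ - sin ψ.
RHS = 1/sin ψ - sin ψ = (1 - sin²ψ)/sin ψ = cos²ψ/sin ψ = cos ψ · (cos ψ/sin ψ) = cos ψ cot ψ = LHS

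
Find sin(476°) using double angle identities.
sin(476°) = 2 sin 238° cos 238° = 0.8988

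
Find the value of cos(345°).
cos(345°) = (√6+√2)/4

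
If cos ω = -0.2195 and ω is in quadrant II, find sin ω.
sin ω = 0.9756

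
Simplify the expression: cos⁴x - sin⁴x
cos⁴x - sin⁴x = cos(2x) (using Factoring + double angle)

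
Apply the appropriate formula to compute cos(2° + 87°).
cos(2° + 87°) = cos 2° cos 87° - sin 2° sin 87° = 0.01745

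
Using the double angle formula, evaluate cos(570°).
cos(570°) = cos²285° - sin²285° = -√3/2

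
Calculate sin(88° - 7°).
sin(88° - 7°) = sin 88° cos 7° - cos 88° sin 7° = 0.9877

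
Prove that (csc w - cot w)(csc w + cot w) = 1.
LHS = csc²w - cot²w = (1 + cot²w) - cot²w = 1 = RHS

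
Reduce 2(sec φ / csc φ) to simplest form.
2(sec φ / csc φ) = 2(tan φ) (using Reciprocal identities)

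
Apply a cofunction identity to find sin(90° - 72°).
sin(90° - 72°) = cos(72°) = 0.309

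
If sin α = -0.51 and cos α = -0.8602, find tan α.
tan α = sin α / cos α = 0.5929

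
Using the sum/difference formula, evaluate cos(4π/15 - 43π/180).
cos(4π/15 - 43π/180) = cos 4π/15 cos 43π/180 + sin 4π/15 sin 43π/180 = 0.9962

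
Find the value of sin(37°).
sin(37°) = 0.6018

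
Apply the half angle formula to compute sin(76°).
sin(76°) = √((1 - cos 152°)/2) = 0.9703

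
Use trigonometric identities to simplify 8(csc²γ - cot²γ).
8(csc²γ - cot²γ) = 8 (using Pythagorean identity)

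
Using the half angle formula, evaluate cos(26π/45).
cos(26π/45) = -√((1 + cos 52π/45)/2) = -0.2419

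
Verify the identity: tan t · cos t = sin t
LHS = (sin t/cos t) · cos t = sin t = RHS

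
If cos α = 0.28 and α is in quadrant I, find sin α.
sin α = 0.96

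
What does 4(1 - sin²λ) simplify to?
4(1 - sin²λ) = 4(cos²λ) (using Pythagorean identity)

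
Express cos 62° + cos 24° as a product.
cos 62° + cos 24° = 2 cos(43°) cos(19°)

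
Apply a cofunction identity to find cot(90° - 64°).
cot(90° - 64°) = tan(64°) = 2.05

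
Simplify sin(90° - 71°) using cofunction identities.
sin(90° - 71°) = cos(71°)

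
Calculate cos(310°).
cos(310°) = 0.6428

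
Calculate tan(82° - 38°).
tan(82° - 38°) = (tan 82° - tan 38°)/(1 + tan 82° tan 38°) = 0.9657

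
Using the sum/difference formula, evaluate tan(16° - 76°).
tan(16° - 76°) = (tan 16° - tan 76°)/(1 + tan 16° tan 76°) = -√3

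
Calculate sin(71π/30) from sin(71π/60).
sin(71π/30) = 2 sin 71π/60 cos 71π/60 = 0.9135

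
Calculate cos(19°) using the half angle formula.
cos(19°) = √((1 + cos 38°)/2) = 0.9455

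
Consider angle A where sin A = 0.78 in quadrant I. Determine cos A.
cos A = √(1 - sin²A) = 0.6258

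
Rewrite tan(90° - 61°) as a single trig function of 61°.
tan(90° - 61°) = cot(61°)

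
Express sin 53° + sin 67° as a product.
sin 53° + sin 67° = 2 sin(60°) cos(-7°)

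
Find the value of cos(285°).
cos(285°) = (√6-√2)/4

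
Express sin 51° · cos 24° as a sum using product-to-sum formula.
sin 51° cos 24° = (1/2)[sin(51°+24°) + sin(51°-24°)]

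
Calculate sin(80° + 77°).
sin(80° + 77°) = sin 80° cos 77° + cos 80° sin 77° = 0.3907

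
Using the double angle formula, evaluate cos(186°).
cos(186°) = cos²93° - sin²93° = -0.9945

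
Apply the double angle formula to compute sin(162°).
sin(162°) = 2 sin 81° cos 81° = 0.309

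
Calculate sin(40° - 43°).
sin(40° - 43°) = sin 40° cos 43° - cos 40° sin 43° = -0.05234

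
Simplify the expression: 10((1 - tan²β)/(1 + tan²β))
10((1 - tan²β)/(1 + tan²β)) = 10(cos(2β)) (using Double angle)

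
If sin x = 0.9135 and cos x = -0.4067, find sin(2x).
sin(2x) = 2 sin x cos x = -0.743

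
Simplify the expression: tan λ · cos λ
tan λ · cos λ = sin λ (using Quotient identity)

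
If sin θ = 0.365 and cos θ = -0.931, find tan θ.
tan θ = sin θ / cos θ = -0.3921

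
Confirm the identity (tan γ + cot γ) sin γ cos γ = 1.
LHS = (sin γ/cos γ + cos γ/sin γ) sin γ cos γ = ((sin²γ + cos²γ)/(sin γ cos γ)) · sin γ cos γ = sin²γ + cos²γ = 1 = RHS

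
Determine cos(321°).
cos(321°) = 0.7771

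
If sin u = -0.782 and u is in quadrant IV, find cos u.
cos u = 0.6233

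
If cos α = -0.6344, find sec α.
sec α = 1/cos α = -1.576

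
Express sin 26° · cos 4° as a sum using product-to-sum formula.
sin 26° cos 4° = (1/2)[sin(26°+4°) + sin(26°-4°)]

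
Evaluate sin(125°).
sin(125°) = 0.8192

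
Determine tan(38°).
tan(38°) = 0.7813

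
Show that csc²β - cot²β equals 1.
LHS = 1/sin²β - cos²β/sin²β = (1 - cos²β)/sin²β = sin²β/sin²β = 1 = RHS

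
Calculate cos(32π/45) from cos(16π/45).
cos(32π/45) = cos²16π/45 - sin²16π/45 = -0.6157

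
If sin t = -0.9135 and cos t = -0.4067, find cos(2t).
cos(2t) = cos²t - sin²t = -0.6691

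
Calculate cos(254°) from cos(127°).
cos(254°) = cos²127° - sin²127° = -0.2756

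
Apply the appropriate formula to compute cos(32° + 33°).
cos(32° + 33°) = cos 32° cos 33° - sin 32° sin 33° = 0.4226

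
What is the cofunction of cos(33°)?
cos(33°) = sin(90° - 33°) = sin(57°)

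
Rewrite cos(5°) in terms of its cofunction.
cos(5°) = sin(90° - 5°) = sin(85°)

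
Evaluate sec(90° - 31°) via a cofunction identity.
sec(90° - 31°) = csc(31°) = 1.942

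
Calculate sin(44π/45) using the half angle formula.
sin(44π/45) = √((1 - cos 88π/45)/2) = 0.06976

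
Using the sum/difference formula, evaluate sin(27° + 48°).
sin(27° + 48°) = sin 27° cos 48° + cos 27° sin 48° = (√6+√2)/4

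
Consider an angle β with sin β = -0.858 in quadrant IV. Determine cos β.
cos β = √(1 - sin²β) = 0.5136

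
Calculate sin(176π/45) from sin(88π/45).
sin(176π/45) = 2 sin 88π/45 cos 88π/45 = -0.2756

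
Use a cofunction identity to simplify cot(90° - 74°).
cot(90° - 74°) = tan(74°)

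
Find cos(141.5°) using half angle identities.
cos(141.5°) = -√((1 + cos 283°)/2) = -0.7826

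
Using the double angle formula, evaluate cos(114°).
cos(114°) = cos²57° - sin²57° = -0.4067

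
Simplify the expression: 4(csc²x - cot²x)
4(csc²x - cot²x) = 4 (using Pythagorean identity)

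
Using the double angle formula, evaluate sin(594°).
sin(594°) = 2 sin 297° cos 297° = -0.809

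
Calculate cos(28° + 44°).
cos(28° + 44°) = cos 28° cos 44° - sin 28° sin 44° = 0.309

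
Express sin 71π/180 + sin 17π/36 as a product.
sin 71π/180 + sin 17π/36 = 2 sin(13π/30) cos(-7π/180)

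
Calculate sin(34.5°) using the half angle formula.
sin(34.5°) = √((1 - cos 69°)/2) = 0.5664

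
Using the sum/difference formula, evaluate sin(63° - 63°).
sin(63° - 63°) = sin 63° cos 63° - cos 63° sin 63° = 0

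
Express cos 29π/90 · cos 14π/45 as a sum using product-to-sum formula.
cos 29π/90 cos 14π/45 = (1/2)[cos(29π/90-14π/45) + cos(29π/90+14π/45)]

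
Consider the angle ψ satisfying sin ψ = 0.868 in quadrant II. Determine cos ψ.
cos ψ = ±√(1 - sin²ψ) = -0.4966 (negative in QII)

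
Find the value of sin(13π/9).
sin(13π/9) = -0.9848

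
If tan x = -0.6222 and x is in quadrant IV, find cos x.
cos x = 0.8491 (using tan²x + 1 = sec²x)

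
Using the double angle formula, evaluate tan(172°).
tan(172°) = 2 tan 86° / (1 - tan²86°) = -0.1405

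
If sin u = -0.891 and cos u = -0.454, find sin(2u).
sin(2u) = 2 sin u cos u = 0.809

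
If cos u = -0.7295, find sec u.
sec u = 1/cos u = -1.371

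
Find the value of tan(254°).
tan(254°) = 3.487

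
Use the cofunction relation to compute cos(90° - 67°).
cos(90° - 67°) = sin(67°) = 0.9205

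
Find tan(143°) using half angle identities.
tan(143°) = sin 286° / (1 + cos 286°) = -0.7536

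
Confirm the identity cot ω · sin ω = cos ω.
LHS = (cos ω/sin ω) · sin ω = cos ω = RHS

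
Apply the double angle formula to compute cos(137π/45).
cos(137π/45) = cos²137π/90 - sin²137π/90 = -0.9903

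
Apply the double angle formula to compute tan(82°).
tan(82°) = 2 tan 41° / (1 - tan²41°) = 7.115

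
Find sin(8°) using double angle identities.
sin(8°) = 2 sin 4° cos 4° = 0.1392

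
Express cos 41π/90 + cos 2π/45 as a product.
cos 41π/90 + cos 2π/45 = 2 cos(π/4) cos(37π/180)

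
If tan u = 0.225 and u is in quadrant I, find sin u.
sin u = 0.2195 (using tan²u + 1 = sec²u)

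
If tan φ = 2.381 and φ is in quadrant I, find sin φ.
sin φ = 0.922 (using tan²φ + 1 = sec²φ)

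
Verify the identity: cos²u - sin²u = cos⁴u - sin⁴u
RHS = (cos²u - sin²u)(cos²u + sin²u) = (cos²u - sin²u) · 1 = cos²u - sin²u = LHS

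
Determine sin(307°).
sin(307°) = -0.7986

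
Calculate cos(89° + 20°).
cos(89° + 20°) = cos 89° cos 20° - sin 89° sin 20° = -0.3256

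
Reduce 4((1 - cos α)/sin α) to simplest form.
4((1 - cos α)/sin α) = 4(tan(α/2)) (using Half angle)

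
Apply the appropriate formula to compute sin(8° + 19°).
sin(8° + 19°) = sin 8° cos 19° + cos 8° sin 19° = 0.454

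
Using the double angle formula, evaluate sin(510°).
sin(510°) = 2 sin 255° cos 255° = 1/2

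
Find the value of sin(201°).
sin(201°) = -0.3584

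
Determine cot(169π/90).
cot(169π/90) = -2.475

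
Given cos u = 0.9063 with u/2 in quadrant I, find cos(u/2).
cos(u/2) = ±√((1 + cos u)/2); positive since u/2 ∈ QI, so cos(u/2) = 0.9763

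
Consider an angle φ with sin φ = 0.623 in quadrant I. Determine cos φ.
cos φ = √(1 - sin²φ) = 0.7822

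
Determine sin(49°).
sin(49°) = 0.7547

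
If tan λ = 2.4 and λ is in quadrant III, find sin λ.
sin λ = -0.9231 (using tan²λ + 1 = sec²λ)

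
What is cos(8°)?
cos(8°) = 0.9903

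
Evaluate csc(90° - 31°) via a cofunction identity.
csc(90° - 31°) = sec(31°) = 1.167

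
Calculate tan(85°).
tan(85°) = 11.43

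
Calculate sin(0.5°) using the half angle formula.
sin(0.5°) = √((1 - cos 1°)/2) = 0.008727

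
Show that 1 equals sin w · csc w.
RHS = sin w · (1/sin w) = 1 = LHS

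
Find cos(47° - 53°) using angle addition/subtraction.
cos(47° - 53°) = cos 47° cos 53° + sin 47° sin 53° = 0.9945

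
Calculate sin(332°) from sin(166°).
sin(332°) = 2 sin 166° cos 166° = -0.4695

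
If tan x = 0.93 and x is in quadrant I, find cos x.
cos x = 0.7323 (using tan²x + 1 = sec²x)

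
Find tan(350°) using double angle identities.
tan(350°) = 2 tan 175° / (1 - tan²175°) = -0.1763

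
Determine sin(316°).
sin(316°) = -0.6947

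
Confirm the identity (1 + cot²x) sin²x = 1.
LHS = csc²x · sin²x = (1/sin²x) · sin²x = 1 = RHS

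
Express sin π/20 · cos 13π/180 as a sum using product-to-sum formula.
sin π/20 cos 13π/180 = (1/2)[sin(π/20+13π/180) + sin(π/20-13π/180)]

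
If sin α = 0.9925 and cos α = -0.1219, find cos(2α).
cos(2α) = cos²α - sin²α = -0.9702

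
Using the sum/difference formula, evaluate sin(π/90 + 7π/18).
sin(π/90 + 7π/18) = sin π/90 cos 7π/18 + cos π/90 sin 7π/18 = 0.9511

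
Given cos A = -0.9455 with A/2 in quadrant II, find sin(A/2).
sin(A/2) = ±√((1 - cos A)/2); positive since A/2 ∈ QII, so sin(A/2) = 0.9863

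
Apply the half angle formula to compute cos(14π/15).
cos(14π/15) = -√((1 + cos 28π/15)/2) = -0.9781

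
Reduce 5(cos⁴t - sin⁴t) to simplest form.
5(cos⁴t - sin⁴t) = 5(cos(2t)) (using Factoring + double angle)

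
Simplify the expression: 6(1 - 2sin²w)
6(1 - 2sin²w) = 6(cos(2w)) (using Double angle)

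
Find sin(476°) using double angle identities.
sin(476°) = 2 sin 238° cos 238° = 0.8988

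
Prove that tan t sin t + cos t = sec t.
LHS = sin²t/cos t + cos t = (sin²t + cos²t)/cos t = 1/cos t = sec t = RHS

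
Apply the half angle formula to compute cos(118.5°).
cos(118.5°) = -√((1 + cos 237°)/2) = -0.4772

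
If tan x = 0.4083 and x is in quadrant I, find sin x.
sin x = 0.378 (using tan²x + 1 = sec²x)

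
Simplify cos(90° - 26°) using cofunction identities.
cos(90° - 26°) = sin(26°)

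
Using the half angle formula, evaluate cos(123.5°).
cos(123.5°) = -√((1 + cos 247°)/2) = -0.5519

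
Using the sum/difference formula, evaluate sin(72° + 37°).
sin(72° + 37°) = sin 72° cos 37° + cos 72° sin 37° = 0.9455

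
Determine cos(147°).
cos(147°) = -0.8387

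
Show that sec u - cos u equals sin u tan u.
LHS = 1/cos u - cos u = (1 - cos²u)/cos u = sin²u/cos u = sin u · (sin u/cos u) = sin u tan u = RHS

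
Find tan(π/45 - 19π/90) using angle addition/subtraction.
tan(π/45 - 19π/90) = (tan π/45 - tan 19π/90)/(1 + tan π/45 tan 19π/90) = -0.6745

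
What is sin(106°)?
sin(106°) = 0.9613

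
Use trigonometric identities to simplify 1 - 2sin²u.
1 - 2sin²u = cos(2u) (using Double angle)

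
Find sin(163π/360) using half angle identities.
sin(163π/360) = √((1 - cos 163π/180)/2) = 0.989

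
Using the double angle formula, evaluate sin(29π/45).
sin(29π/45) = 2 sin 29π/90 cos 29π/90 = 0.8988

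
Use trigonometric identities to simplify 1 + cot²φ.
1 + cot²φ = csc²φ (using Pythagorean identity)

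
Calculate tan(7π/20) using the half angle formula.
tan(7π/20) = sin 7π/10 / (1 + cos 7π/10) = 1.963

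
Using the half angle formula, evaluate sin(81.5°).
sin(81.5°) = √((1 - cos 163°)/2) = 0.989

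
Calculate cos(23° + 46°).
cos(23° + 46°) = cos 23° cos 46° - sin 23° sin 46° = 0.3584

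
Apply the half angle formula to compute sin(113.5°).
sin(113.5°) = √((1 - cos 227°)/2) = 0.9171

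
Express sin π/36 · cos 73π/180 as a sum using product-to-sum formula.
sin π/36 cos 73π/180 = (1/2)[sin(π/36+73π/180) + sin(π/36-73π/180)]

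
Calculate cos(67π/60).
cos(67π/60) = -0.9336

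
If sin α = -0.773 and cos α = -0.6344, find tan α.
tan α = sin α / cos α = 1.218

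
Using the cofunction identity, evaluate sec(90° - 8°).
sec(90° - 8°) = csc(8°) = 7.185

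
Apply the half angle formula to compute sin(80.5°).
sin(80.5°) = √((1 - cos 161°)/2) = 0.9863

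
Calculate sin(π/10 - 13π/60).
sin(π/10 - 13π/60) = sin π/10 cos 13π/60 - cos π/10 sin 13π/60 = -0.3584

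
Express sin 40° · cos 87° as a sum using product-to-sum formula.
sin 40° cos 87° = (1/2)[sin(40°+87°) + sin(40°-87°)]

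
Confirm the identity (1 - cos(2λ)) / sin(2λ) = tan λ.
LHS = 2sin²λ / (2 sin λ cos λ) = sin λ/cos λ = tan λ = RHS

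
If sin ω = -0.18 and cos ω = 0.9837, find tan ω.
tan ω = sin ω / cos ω = -0.183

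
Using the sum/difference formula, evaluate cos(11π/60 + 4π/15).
cos(11π/60 + 4π/15) = cos 11π/60 cos 4π/15 - sin 11π/60 sin 4π/15 = 0.1564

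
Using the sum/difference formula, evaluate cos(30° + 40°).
cos(30° + 40°) = cos 30° cos 40° - sin 30° sin 40° = 0.342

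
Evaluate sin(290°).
sin(290°) = -0.9397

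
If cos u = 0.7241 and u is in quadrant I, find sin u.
sin u = 0.6897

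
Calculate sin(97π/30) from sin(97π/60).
sin(97π/30) = 2 sin 97π/60 cos 97π/60 = -0.6691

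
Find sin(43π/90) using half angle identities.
sin(43π/90) = √((1 - cos 43π/45)/2) = 0.9976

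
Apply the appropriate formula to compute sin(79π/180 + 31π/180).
sin(79π/180 + 31π/180) = sin 79π/180 cos 31π/180 + cos 79π/180 sin 31π/180 = 0.9397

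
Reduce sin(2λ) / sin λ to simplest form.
sin(2λ) / sin λ = 2 cos λ (using Double angle)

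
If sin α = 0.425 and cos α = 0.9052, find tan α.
tan α = sin α / cos α = 0.4695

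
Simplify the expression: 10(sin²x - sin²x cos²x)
10(sin²x - sin²x cos²x) = 10(sin⁴x) (using Factoring)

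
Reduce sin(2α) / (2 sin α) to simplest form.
sin(2α) / (2 sin α) = cos α (using Double angle)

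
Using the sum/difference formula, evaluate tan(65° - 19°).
tan(65° - 19°) = (tan 65° - tan 19°)/(1 + tan 65° tan 19°) = 1.036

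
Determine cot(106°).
cot(106°) = -0.2867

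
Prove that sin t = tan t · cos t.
RHS = (sin t/cos t) · cos t = sin t = LHS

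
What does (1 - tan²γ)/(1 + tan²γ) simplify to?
(1 - tan²γ)/(1 + tan²γ) = cos(2γ) (using Double angle)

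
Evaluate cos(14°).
cos(14°) = 0.9703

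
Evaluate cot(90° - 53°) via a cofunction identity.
cot(90° - 53°) = tan(53°) = 1.327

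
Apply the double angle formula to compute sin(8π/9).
sin(8π/9) = 2 sin 4π/9 cos 4π/9 = 0.342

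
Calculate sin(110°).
sin(110°) = 0.9397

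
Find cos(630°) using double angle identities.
cos(630°) = 1 - 2sin²315° = 0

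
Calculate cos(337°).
cos(337°) = 0.9205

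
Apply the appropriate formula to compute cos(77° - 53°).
cos(77° - 53°) = cos 77° cos 53° + sin 77° sin 53° = 0.9135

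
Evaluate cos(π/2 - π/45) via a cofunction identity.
cos(π/2 - π/45) = sin(π/45) = 0.06976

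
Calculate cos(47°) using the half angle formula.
cos(47°) = √((1 + cos 94°)/2) = 0.682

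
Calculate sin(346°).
sin(346°) = -0.2419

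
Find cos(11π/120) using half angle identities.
cos(11π/120) = √((1 + cos 11π/60)/2) = 0.9588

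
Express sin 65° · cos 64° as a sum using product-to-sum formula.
sin 65° cos 64° = (1/2)[sin(65°+64°) + sin(65°-64°)]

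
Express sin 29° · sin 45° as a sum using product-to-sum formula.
sin 29° sin 45° = (1/2)[cos(29°-45°) - cos(29°+45°)]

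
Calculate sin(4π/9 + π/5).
sin(4π/9 + π/5) = sin 4π/9 cos π/5 + cos 4π/9 sin π/5 = 0.8988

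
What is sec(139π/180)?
sec(139π/180) = -1.325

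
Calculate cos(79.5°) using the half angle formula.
cos(79.5°) = √((1 + cos 159°)/2) = 0.1822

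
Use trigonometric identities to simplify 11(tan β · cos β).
11(tan β · cos β) = 11(sin β) (using Quotient identity)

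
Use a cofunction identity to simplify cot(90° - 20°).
cot(90° - 20°) = tan(20°)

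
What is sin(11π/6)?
sin(11π/6) = -1/2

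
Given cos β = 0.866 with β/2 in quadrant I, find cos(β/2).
cos(β/2) = ±√((1 + cos β)/2); positive since β/2 ∈ QI, so cos(β/2) = 0.9659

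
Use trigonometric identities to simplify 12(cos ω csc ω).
12(cos ω csc ω) = 12(cot ω) (using Reciprocal + quotient)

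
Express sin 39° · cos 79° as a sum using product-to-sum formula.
sin 39° cos 79° = (1/2)[sin(39°+79°) + sin(39°-79°)]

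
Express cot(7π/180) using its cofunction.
cot(7π/180) = tan(π/2 - 7π/180) = tan(83π/180)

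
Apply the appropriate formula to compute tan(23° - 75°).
tan(23° - 75°) = (tan 23° - tan 75°)/(1 + tan 23° tan 75°) = -1.28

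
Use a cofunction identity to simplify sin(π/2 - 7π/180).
sin(π/2 - 7π/180) = cos(7π/180)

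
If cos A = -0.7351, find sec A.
sec A = 1/cos A = -1.36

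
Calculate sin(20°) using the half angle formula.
sin(20°) = √((1 - cos 40°)/2) = 0.342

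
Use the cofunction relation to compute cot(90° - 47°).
cot(90° - 47°) = tan(47°) = 1.072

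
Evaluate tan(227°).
tan(227°) = 1.072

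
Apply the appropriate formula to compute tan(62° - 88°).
tan(62° - 88°) = (tan 62° - tan 88°)/(1 + tan 62° tan 88°) = -0.4877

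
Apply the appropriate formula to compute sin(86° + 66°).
sin(86° + 66°) = sin 86° cos 66° + cos 86° sin 66° = 0.4695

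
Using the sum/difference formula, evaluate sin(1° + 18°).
sin(1° + 18°) = sin 1° cos 18° + cos 1° sin 18° = 0.3256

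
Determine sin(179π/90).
sin(179π/90) = -0.0349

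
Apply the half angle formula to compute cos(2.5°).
cos(2.5°) = √((1 + cos 5°)/2) = 0.999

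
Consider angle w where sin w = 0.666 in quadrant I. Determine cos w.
cos w = √(1 - sin²w) = 0.746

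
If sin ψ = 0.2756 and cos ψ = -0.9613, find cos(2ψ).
cos(2ψ) = cos²ψ - sin²ψ = 0.8481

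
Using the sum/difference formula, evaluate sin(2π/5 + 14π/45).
sin(2π/5 + 14π/45) = sin 2π/5 cos 14π/45 + cos 2π/5 sin 14π/45 = 0.788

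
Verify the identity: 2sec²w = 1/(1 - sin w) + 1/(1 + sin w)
RHS = [(1 + sin w) + (1 - sin w)] / [(1 - sin w)(1 + sin w)] = 2/(1 - sin²w) = 2/cos²w = 2sec²w = LHS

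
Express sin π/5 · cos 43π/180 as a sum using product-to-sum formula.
sin π/5 cos 43π/180 = (1/2)[sin(π/5+43π/180) + sin(π/5-43π/180)]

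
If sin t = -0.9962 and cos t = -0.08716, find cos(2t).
cos(2t) = cos²t - sin²t = -0.9848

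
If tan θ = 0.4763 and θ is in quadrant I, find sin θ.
sin θ = 0.43 (using tan²θ + 1 = sec²θ)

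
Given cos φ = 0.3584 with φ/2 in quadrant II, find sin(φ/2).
sin(φ/2) = ±√((1 - cos φ)/2); positive since φ/2 ∈ QII, so sin(φ/2) = 0.5664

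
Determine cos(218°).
cos(218°) = -0.788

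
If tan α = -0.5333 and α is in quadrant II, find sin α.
sin α = 0.4706 (using tan²α + 1 = sec²α)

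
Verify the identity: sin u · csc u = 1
LHS = sin u · (1/sin u) = 1 = RHS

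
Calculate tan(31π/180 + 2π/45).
tan(31π/180 + 2π/45) = (tan 31π/180 + tan 2π/45)/(1 - tan 31π/180 tan 2π/45) = 0.8098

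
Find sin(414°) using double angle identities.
sin(414°) = 2 sin 207° cos 207° = 0.809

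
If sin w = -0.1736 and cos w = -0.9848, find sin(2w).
sin(2w) = 2 sin w cos w = 0.3419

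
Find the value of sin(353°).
sin(353°) = -0.1219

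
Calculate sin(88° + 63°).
sin(88° + 63°) = sin 88° cos 63° + cos 88° sin 63° = 0.4848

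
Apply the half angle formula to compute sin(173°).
sin(173°) = √((1 - cos 346°)/2) = 0.1219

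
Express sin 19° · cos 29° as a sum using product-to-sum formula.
sin 19° cos 29° = (1/2)[sin(19°+29°) + sin(19°-29°)]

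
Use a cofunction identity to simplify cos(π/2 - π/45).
cos(π/2 - π/45) = sin(π/45)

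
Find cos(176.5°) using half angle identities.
cos(176.5°) = -√((1 + cos 353°)/2) = -0.9981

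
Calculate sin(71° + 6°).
sin(71° + 6°) = sin 71° cos 6° + cos 71° sin 6° = 0.9744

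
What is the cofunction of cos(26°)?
cos(26°) = sin(90° - 26°) = sin(64°)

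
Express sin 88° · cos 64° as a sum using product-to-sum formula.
sin 88° cos 64° = (1/2)[sin(88°+64°) + sin(88°-64°)]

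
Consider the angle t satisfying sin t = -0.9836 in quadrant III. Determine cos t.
cos t = ±√(1 - sin²t) = -0.1804 (negative in QIII)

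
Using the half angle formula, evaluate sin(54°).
sin(54°) = √((1 - cos 108°)/2) = 0.809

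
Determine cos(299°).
cos(299°) = 0.4848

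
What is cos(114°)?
cos(114°) = -0.4067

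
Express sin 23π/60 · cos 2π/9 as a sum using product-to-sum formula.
sin 23π/60 cos 2π/9 = (1/2)[sin(23π/60+2π/9) + sin(23π/60-2π/9)]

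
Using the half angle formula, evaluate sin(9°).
sin(9°) = √((1 - cos 18°)/2) = 0.1564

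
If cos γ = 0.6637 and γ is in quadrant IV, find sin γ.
sin γ = -0.748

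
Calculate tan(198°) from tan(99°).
tan(198°) = 2 tan 99° / (1 - tan²99°) = 0.3249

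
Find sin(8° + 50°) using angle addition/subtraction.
sin(8° + 50°) = sin 8° cos 50° + cos 8° sin 50° = 0.848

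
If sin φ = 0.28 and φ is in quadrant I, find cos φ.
cos φ = 0.96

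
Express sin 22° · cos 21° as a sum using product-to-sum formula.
sin 22° cos 21° = (1/2)[sin(22°+21°) + sin(22°-21°)]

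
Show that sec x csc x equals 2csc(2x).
RHS = 2/sin(2x) = 2/(2 sin x cos x) = 1/(sin x cos x) = (1/cos x)(1/sin x) = sec x csc x = LHS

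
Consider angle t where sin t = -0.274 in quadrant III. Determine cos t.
cos t = ±√(1 - sin²t) = -0.9617 (negative in QIII)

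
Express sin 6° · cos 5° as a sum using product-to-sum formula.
sin 6° cos 5° = (1/2)[sin(6°+5°) + sin(6°-5°)]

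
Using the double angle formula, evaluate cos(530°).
cos(530°) = cos²265° - sin²265° = -0.9848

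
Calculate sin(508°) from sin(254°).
sin(508°) = 2 sin 254° cos 254° = 0.5299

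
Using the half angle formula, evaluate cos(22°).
cos(22°) = √((1 + cos 44°)/2) = 0.9272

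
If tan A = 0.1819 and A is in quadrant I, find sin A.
sin A = 0.179 (using tan²A + 1 = sec²A)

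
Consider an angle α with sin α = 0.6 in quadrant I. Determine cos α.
cos α = √(1 - sin²α) = 0.8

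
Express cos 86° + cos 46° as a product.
cos 86° + cos 46° = 2 cos(66°) cos(20°)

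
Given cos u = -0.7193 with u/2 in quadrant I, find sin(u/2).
sin(u/2) = ±√((1 - cos u)/2); positive since u/2 ∈ QI, so sin(u/2) = 0.9272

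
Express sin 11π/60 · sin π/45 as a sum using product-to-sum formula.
sin 11π/60 sin π/45 = (1/2)[cos(11π/60-π/45) - cos(11π/60+π/45)]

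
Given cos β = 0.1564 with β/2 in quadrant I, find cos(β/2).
cos(β/2) = ±√((1 + cos β)/2); positive since β/2 ∈ QI, so cos(β/2) = 0.7604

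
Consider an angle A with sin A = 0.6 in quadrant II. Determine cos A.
cos A = ±√(1 - sin²A) = -0.8 (negative in QII)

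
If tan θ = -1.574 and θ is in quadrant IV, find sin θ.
sin θ = -0.8441 (using tan²θ + 1 = sec²θ)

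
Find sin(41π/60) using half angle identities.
sin(41π/60) = √((1 - cos 41π/30)/2) = 0.8387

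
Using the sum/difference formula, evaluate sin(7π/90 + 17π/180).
sin(7π/90 + 17π/180) = sin 7π/90 cos 17π/180 + cos 7π/90 sin 17π/180 = 0.515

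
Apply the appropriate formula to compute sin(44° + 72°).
sin(44° + 72°) = sin 44° cos 72° + cos 44° sin 72° = 0.8988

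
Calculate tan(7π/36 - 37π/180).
tan(7π/36 - 37π/180) = (tan 7π/36 - tan 37π/180)/(1 + tan 7π/36 tan 37π/180) = -0.03492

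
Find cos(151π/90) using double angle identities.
cos(151π/90) = cos²151π/180 - sin²151π/180 = 0.5299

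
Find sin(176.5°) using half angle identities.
sin(176.5°) = √((1 - cos 353°)/2) = 0.06105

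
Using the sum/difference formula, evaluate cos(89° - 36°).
cos(89° - 36°) = cos 89° cos 36° + sin 89° sin 36° = 0.6018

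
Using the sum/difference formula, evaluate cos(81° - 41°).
cos(81° - 41°) = cos 81° cos 41° + sin 81° sin 41° = 0.766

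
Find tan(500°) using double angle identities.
tan(500°) = 2 tan 250° / (1 - tan²250°) = -0.8391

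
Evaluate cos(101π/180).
cos(101π/180) = -0.1908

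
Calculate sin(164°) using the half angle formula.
sin(164°) = √((1 - cos 328°)/2) = 0.2756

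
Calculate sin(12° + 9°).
sin(12° + 9°) = sin 12° cos 9° + cos 12° sin 9° = 0.3584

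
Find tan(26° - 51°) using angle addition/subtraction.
tan(26° - 51°) = (tan 26° - tan 51°)/(1 + tan 26° tan 51°) = -0.4663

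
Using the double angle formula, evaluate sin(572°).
sin(572°) = 2 sin 286° cos 286° = -0.5299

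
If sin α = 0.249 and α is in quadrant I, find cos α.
cos α = 0.9685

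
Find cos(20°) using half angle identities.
cos(20°) = √((1 + cos 40°)/2) = 0.9397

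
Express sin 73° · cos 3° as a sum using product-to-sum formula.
sin 73° cos 3° = (1/2)[sin(73°+3°) + sin(73°-3°)]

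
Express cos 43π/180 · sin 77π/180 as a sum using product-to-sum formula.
cos 43π/180 sin 77π/180 = (1/2)[sin(43π/180+77π/180) - sin(43π/180-77π/180)]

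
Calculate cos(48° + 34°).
cos(48° + 34°) = cos 48° cos 34° - sin 48° sin 34° = 0.1392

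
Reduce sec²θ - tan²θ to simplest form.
sec²θ - tan²θ = 1 (using Pythagorean identity)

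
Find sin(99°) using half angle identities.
sin(99°) = √((1 - cos 198°)/2) = 0.9877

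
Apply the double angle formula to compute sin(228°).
sin(228°) = 2 sin 114° cos 114° = -0.7431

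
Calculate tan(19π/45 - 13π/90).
tan(19π/45 - 13π/90) = (tan 19π/45 - tan 13π/90)/(1 + tan 19π/45 tan 13π/90) = 1.192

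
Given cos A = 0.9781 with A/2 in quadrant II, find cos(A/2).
cos(A/2) = ±√((1 + cos A)/2); negative since A/2 ∈ QII, so cos(A/2) = -0.9945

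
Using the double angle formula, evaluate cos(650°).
cos(650°) = cos²325° - sin²325° = 0.342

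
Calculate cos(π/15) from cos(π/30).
cos(π/15) = 1 - 2sin²π/30 = 0.9781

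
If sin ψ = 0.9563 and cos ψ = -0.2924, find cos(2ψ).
cos(2ψ) = cos²ψ - sin²ψ = -0.829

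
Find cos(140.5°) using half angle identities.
cos(140.5°) = -√((1 + cos 281°)/2) = -0.7716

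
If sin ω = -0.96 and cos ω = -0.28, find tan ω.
tan ω = sin ω / cos ω = 3.429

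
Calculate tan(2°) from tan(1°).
tan(2°) = 2 tan 1° / (1 - tan²1°) = 0.03492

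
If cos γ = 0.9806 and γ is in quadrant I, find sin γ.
sin γ = 0.196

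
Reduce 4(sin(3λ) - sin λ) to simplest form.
4(sin(3λ) - sin λ) = 4(2 cos(2λ) sin λ) (using Sum-to-product)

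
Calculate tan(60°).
tan(60°) = √3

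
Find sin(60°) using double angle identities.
sin(60°) = 2 sin 30° cos 30° = √3/2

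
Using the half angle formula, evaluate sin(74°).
sin(74°) = √((1 - cos 148°)/2) = 0.9613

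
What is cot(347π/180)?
cot(347π/180) = -4.331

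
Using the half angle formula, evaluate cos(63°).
cos(63°) = √((1 + cos 126°)/2) = 0.454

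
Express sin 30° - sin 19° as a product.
sin 30° - sin 19° = 2 cos(24.5°) sin(5.5°)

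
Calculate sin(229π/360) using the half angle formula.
sin(229π/360) = √((1 - cos 229π/180)/2) = 0.91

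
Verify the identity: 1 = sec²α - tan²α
RHS = 1/cos²α - sin²α/cos²α = (1 - sin²α)/cos²α = cos²α/cos²α = 1 = LHS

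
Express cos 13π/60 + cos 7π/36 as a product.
cos 13π/60 + cos 7π/36 = 2 cos(37π/180) cos(π/90)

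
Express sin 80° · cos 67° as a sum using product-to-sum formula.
sin 80° cos 67° = (1/2)[sin(80°+67°) + sin(80°-67°)]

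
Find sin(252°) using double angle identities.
sin(252°) = 2 sin 126° cos 126° = -0.9511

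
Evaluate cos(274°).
cos(274°) = 0.06976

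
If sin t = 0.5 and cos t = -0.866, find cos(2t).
cos(2t) = cos²t - sin²t = 0.5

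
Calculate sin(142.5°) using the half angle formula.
sin(142.5°) = √((1 - cos 285°)/2) = 0.6088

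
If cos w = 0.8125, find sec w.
sec w = 1/cos w = 1.231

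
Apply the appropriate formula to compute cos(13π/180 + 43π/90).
cos(13π/180 + 43π/90) = cos 13π/180 cos 43π/90 - sin 13π/180 sin 43π/90 = -0.1564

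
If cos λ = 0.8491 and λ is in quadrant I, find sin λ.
sin λ = 0.5282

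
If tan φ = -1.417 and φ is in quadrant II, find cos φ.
cos φ = -0.5766 (using tan²φ + 1 = sec²φ)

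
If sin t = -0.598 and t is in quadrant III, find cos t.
cos t = -0.8015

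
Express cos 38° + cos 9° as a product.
cos 38° + cos 9° = 2 cos(23.5°) cos(14.5°)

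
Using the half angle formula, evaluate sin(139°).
sin(139°) = √((1 - cos 278°)/2) = 0.6561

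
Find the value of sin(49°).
sin(49°) = 0.7547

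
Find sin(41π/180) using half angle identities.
sin(41π/180) = √((1 - cos 41π/90)/2) = 0.6561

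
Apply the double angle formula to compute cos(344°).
cos(344°) = cos²172° - sin²172° = 0.9613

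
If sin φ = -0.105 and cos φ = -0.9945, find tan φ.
tan φ = sin φ / cos φ = 0.1056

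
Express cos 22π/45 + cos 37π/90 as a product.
cos 22π/45 + cos 37π/90 = 2 cos(9π/20) cos(7π/180)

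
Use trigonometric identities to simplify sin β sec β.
sin β sec β = tan β (using Reciprocal + quotient)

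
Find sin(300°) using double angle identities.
sin(300°) = 2 sin 150° cos 150° = -√3/2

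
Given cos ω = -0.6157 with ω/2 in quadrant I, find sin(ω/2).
sin(ω/2) = ±√((1 - cos ω)/2); positive since ω/2 ∈ QI, so sin(ω/2) = 0.8988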